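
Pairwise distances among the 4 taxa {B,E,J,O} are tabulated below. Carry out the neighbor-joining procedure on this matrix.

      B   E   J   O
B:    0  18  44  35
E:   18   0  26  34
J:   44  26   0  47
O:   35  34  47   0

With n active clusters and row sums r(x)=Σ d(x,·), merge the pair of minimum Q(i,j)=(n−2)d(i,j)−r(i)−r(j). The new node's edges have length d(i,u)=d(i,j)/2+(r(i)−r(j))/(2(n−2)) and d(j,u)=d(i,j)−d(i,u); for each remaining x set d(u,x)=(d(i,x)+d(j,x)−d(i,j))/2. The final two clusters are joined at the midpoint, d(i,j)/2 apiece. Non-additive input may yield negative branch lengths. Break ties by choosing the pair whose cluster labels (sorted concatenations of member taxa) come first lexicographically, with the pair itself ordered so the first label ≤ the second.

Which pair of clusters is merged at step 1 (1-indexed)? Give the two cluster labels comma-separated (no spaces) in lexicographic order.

B,O

1. join B+O (d=35, Q=-143) ⇒ BO; edges |B|=51/4, |O|=89/4
  updated: d(BO,E)=17/2, d(BO,J)=28
2. join BO+E (d=17/2, Q=-125/2) ⇒ BEO; edges |BO|=21/4, |E|=13/4
  updated: d(BEO,J)=91/4
3. join BEO+J (d=91/4) ⇒ BEJO; edges |BEO|=91/8, |J|=91/8
final tree: (((B:51/4,O:89/4):21/4,E:13/4):91/8,J:91/8)
total length: 265/4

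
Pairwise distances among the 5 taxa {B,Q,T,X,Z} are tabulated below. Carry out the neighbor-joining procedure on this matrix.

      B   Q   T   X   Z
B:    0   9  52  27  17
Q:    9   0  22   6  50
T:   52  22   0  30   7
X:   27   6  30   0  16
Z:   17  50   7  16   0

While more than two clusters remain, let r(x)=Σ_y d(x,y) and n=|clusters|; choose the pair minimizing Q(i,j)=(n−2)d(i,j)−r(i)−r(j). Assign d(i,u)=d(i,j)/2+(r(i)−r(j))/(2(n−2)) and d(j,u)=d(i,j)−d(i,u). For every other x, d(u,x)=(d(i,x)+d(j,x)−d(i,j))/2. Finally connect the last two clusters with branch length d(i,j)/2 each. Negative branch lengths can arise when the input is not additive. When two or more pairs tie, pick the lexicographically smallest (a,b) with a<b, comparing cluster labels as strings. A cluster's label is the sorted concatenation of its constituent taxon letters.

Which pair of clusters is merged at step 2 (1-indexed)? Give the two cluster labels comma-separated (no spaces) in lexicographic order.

B,Q

step 1: merge (T,Z) at d=7, Q=-180; branch lengths T→7, Z→0; new cluster TZ
  updated: d(B,TZ)=31, d(Q,TZ)=65/2, d(TZ,X)=39/2
step 2: merge (B,Q) at d=9, Q=-193/2; branch lengths B→75/8, Q→-3/8; new cluster BQ
  updated: d(BQ,TZ)=109/4, d(BQ,X)=12
step 3: merge (BQ,TZ) at d=109/4, Q=-235/4; branch lengths BQ→79/8, TZ→139/8; new cluster BQTZ
  updated: d(BQTZ,X)=17/8
step 4: merge (BQTZ,X) at d=17/8; branch lengths BQTZ→17/16, X→17/16; new cluster BQTXZ
final tree: (((B:75/8,Q:-3/8):79/8,(T:7,Z:0):139/8):17/16,X:17/16)
total length: 363/8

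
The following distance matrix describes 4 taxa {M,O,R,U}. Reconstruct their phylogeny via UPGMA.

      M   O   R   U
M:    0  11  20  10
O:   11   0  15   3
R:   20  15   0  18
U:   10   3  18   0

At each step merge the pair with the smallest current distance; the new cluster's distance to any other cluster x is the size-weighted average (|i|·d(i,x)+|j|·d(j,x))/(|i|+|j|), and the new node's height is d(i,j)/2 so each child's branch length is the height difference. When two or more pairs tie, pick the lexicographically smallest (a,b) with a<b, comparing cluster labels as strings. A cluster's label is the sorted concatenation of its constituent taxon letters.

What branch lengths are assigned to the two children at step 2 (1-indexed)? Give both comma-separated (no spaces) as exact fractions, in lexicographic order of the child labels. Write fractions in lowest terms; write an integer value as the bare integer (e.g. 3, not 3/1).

21/4,15/4

1. join O+U (d=3) ⇒ OU; edges |O|=3/2, |U|=3/2
  updated: d(M,OU)=21/2, d(OU,R)=33/2
2. join M+OU (d=21/2) ⇒ MOU; edges |M|=21/4, |OU|=15/4
  updated: d(MOU,R)=53/3
3. join MOU+R (d=53/3) ⇒ MORU; edges |MOU|=43/12, |R|=53/6
final tree: ((M:21/4,(O:3/2,U:3/2):15/4):43/12,R:53/6)
total length: 293/12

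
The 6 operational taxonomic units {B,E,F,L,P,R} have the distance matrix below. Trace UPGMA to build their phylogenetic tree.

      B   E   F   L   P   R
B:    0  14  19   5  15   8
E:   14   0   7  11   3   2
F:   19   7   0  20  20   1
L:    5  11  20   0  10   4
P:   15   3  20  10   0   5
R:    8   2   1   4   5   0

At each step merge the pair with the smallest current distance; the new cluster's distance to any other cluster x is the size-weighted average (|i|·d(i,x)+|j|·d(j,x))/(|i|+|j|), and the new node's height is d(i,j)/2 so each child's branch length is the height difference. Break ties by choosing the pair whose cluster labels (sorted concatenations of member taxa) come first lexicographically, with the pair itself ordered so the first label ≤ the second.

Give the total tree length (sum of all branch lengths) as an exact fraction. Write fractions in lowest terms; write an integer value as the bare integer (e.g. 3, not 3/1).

1. join F+R (d=1) ⇒ FR; edges |F|=1/2, |R|=1/2
  updated: d(B,FR)=27/2, d(E,FR)=9/2, d(FR,L)=12, d(FR,P)=25/2
2. join E+P (d=3) ⇒ EP; edges |E|=3/2, |P|=3/2
  updated: d(B,EP)=29/2, d(EP,FR)=17/2, d(EP,L)=21/2
3. join B+L (d=5) ⇒ BL; edges |B|=5/2, |L|=5/2
  updated: d(BL,EP)=25/2, d(BL,FR)=51/4
4. join EP+FR (d=17/2) ⇒ EFPR; edges |EP|=11/4, |FR|=15/4
  updated: d(BL,EFPR)=101/8
5. join BL+EFPR (d=101/8) ⇒ BEFLPR; edges |BL|=61/16, |EFPR|=33/16
final tree: ((B:5/2,L:5/2):61/16,((E:3/2,P:3/2):11/4,(F:1/2,R:1/2):15/4):33/16)
total length: 171/8

171/8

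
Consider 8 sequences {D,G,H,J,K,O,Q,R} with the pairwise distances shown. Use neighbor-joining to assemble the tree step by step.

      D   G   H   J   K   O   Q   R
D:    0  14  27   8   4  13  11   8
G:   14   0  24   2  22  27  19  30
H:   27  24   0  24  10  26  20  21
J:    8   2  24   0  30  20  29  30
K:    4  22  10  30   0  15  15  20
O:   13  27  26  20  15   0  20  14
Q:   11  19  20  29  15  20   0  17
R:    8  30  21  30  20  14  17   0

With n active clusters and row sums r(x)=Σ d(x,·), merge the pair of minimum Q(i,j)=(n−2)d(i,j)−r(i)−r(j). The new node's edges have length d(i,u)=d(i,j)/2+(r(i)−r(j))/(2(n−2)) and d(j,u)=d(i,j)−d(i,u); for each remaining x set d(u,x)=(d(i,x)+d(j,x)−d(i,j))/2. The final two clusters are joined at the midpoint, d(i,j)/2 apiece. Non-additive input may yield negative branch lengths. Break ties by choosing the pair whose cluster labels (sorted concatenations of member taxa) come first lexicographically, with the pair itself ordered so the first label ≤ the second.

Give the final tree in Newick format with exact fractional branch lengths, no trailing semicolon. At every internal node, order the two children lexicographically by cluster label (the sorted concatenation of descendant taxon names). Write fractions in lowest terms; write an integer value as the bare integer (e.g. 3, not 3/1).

((((D:-11/8,(G:7/12,J:17/12):91/8):7/2,(O:59/8,R:53/8):21/8):9/8,(H:44/5,K:6/5):79/16):121/32,Q:121/32)

iteration 1: select G,J (d=2, Q=-269); attach at lengths (7/12, 17/12); label the merged cluster GJ
  updated: d(D,GJ)=10, d(GJ,H)=23, d(GJ,K)=25, d(GJ,O)=45/2, d(GJ,Q)=23, d(GJ,R)=29
iteration 2: select H,K (d=10, Q=-166); attach at lengths (44/5, 6/5); label the merged cluster HK
  updated: d(D,HK)=21/2, d(GJ,HK)=19, d(HK,O)=31/2, d(HK,Q)=25/2, d(HK,R)=31/2
iteration 3: select D,GJ (d=10, Q=-116); attach at lengths (-11/8, 91/8); label the merged cluster DGJ
  updated: d(DGJ,HK)=39/4, d(DGJ,O)=51/4, d(DGJ,Q)=12, d(DGJ,R)=27/2
iteration 4: select O,R (d=14, Q=-321/4); attach at lengths (59/8, 53/8); label the merged cluster OR
  updated: d(DGJ,OR)=49/8, d(HK,OR)=17/2, d(OR,Q)=23/2
iteration 5: select DGJ,OR (d=49/8, Q=-167/4); attach at lengths (7/2, 21/8); label the merged cluster DGJOR
  updated: d(DGJOR,HK)=97/16, d(DGJOR,Q)=139/16
iteration 6: select DGJOR,HK (d=97/16, Q=-109/4); attach at lengths (9/8, 79/16); label the merged cluster DGHJKOR
  updated: d(DGHJKOR,Q)=121/16
iteration 7: select DGHJKOR,Q (d=121/16); attach at lengths (121/32, 121/32); label the merged cluster DGHJKOQR
final tree: ((((D:-11/8,(G:7/12,J:17/12):91/8):7/2,(O:59/8,R:53/8):21/8):9/8,(H:44/5,K:6/5):79/16):121/32,Q:121/32)
total length: 223/4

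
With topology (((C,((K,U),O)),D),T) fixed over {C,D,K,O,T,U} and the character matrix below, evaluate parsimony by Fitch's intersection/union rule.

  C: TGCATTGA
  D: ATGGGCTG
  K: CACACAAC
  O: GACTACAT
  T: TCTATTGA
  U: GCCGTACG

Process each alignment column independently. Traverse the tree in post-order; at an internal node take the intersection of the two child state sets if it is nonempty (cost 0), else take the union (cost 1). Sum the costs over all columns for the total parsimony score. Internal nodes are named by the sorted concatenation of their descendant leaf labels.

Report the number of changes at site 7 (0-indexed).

site 0, node KU: K={C} ∪ U={G} → {C,G} (+1)
site 0, node KOU: KU={C,G} ∩ O={G} → {G} (+0)
site 0, node CKOU: C={T} ∪ KOU={G} → {G,T} (+1)
site 0, node CDKOU: CKOU={G,T} ∪ D={A} → {A,G,T} (+1)
site 0, node CDKOTU: CDKOU={A,G,T} ∩ T={T} → {T} (+0)
site 1, node KU: K={A} ∪ U={C} → {A,C} (+1)
site 1, node KOU: KU={A,C} ∩ O={A} → {A} (+0)
site 1, node CKOU: C={G} ∪ KOU={A} → {A,G} (+1)
site 1, node CDKOU: CKOU={A,G} ∪ D={T} → {A,G,T} (+1)
site 1, node CDKOTU: CDKOU={A,G,T} ∪ T={C} → {A,C,G,T} (+1)
site 2, node KU: K={C} ∩ U={C} → {C} (+0)
site 2, node KOU: KU={C} ∩ O={C} → {C} (+0)
site 2, node CKOU: C={C} ∩ KOU={C} → {C} (+0)
site 2, node CDKOU: CKOU={C} ∪ D={G} → {C,G} (+1)
site 2, node CDKOTU: CDKOU={C,G} ∪ T={T} → {C,G,T} (+1)
site 3, node KU: K={A} ∪ U={G} → {A,G} (+1)
site 3, node KOU: KU={A,G} ∪ O={T} → {A,G,T} (+1)
site 3, node CKOU: C={A} ∩ KOU={A,G,T} → {A} (+0)
site 3, node CDKOU: CKOU={A} ∪ D={G} → {A,G} (+1)
site 3, node CDKOTU: CDKOU={A,G} ∩ T={A} → {A} (+0)
site 4, node KU: K={C} ∪ U={T} → {C,T} (+1)
site 4, node KOU: KU={C,T} ∪ O={A} → {A,C,T} (+1)
site 4, node CKOU: C={T} ∩ KOU={A,C,T} → {T} (+0)
site 4, node CDKOU: CKOU={T} ∪ D={G} → {G,T} (+1)
site 4, node CDKOTU: CDKOU={G,T} ∩ T={T} → {T} (+0)
site 5, node KU: K={A} ∩ U={A} → {A} (+0)
site 5, node KOU: KU={A} ∪ O={C} → {A,C} (+1)
site 5, node CKOU: C={T} ∪ KOU={A,C} → {A,C,T} (+1)
site 5, node CDKOU: CKOU={A,C,T} ∩ D={C} → {C} (+0)
site 5, node CDKOTU: CDKOU={C} ∪ T={T} → {C,T} (+1)
site 6, node KU: K={A} ∪ U={C} → {A,C} (+1)
site 6, node KOU: KU={A,C} ∩ O={A} → {A} (+0)
site 6, node CKOU: C={G} ∪ KOU={A} → {A,G} (+1)
site 6, node CDKOU: CKOU={A,G} ∪ D={T} → {A,G,T} (+1)
site 6, node CDKOTU: CDKOU={A,G,T} ∩ T={G} → {G} (+0)
site 7, node KU: K={C} ∪ U={G} → {C,G} (+1)
site 7, node KOU: KU={C,G} ∪ O={T} → {C,G,T} (+1)
site 7, node CKOU: C={A} ∪ KOU={C,G,T} → {A,C,G,T} (+1)
site 7, node CDKOU: CKOU={A,C,G,T} ∩ D={G} → {G} (+0)
site 7, node CDKOTU: CDKOU={G} ∪ T={A} → {A,G} (+1)
per-site changes: [3, 4, 2, 3, 3, 3, 3, 4]; total = 25

4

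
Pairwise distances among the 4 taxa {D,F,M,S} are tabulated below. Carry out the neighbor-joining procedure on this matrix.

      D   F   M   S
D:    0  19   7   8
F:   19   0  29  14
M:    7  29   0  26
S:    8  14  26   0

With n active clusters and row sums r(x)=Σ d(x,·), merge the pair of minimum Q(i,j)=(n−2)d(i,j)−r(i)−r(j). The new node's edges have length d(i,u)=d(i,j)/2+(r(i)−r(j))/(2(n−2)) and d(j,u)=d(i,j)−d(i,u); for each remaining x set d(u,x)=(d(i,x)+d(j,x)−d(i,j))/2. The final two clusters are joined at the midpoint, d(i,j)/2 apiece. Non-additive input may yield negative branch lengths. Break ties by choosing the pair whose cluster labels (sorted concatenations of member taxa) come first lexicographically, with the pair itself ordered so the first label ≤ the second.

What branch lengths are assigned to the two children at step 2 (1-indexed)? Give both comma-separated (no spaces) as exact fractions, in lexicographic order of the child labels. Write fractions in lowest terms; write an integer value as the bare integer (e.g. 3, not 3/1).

1. join D+M (d=7, Q=-82) ⇒ DM; edges |D|=-7/2, |M|=21/2
  updated: d(DM,F)=41/2, d(DM,S)=27/2
2. join DM+F (d=41/2, Q=-48) ⇒ DFM; edges |DM|=10, |F|=21/2
  updated: d(DFM,S)=7/2
3. join DFM+S (d=7/2) ⇒ DFMS; edges |DFM|=7/4, |S|=7/4
final tree: (((D:-7/2,M:21/2):10,F:21/2):7/4,S:7/4)
total length: 31

10,21/2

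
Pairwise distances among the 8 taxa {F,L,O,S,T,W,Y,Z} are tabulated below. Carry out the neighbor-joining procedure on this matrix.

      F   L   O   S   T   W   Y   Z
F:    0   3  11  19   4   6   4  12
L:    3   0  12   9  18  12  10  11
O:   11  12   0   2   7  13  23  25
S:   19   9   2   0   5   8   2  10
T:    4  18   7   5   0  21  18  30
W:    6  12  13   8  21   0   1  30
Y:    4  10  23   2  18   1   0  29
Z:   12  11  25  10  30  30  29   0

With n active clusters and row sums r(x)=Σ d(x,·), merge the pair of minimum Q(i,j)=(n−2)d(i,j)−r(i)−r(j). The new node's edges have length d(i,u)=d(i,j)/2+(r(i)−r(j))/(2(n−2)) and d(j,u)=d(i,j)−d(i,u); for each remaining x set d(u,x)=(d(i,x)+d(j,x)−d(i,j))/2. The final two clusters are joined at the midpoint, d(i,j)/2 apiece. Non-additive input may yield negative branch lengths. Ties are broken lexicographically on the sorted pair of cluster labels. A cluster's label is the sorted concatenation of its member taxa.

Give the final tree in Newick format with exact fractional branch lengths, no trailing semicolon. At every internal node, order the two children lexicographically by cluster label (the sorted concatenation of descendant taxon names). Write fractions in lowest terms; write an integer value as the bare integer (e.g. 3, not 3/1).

(((((F:-13/32,(L:3/20,Z:217/20):77/32):127/48,(W:5/6,Y:1/6):275/48):161/32,S:-55/32):55/32,O:85/32):139/64,T:139/64)

iteration 1: select W,Y (d=1, Q=-172); attach at lengths (5/6, 1/6); label the merged cluster WY
  updated: d(F,WY)=9/2, d(L,WY)=21/2, d(O,WY)=35/2, d(S,WY)=9/2, d(T,WY)=19, d(WY,Z)=29
iteration 2: select L,Z (d=11, Q=-251/2); attach at lengths (3/20, 217/20); label the merged cluster LZ
  updated: d(F,LZ)=2, d(LZ,O)=13, d(LZ,S)=4, d(LZ,T)=37/2, d(LZ,WY)=57/4
iteration 3: select F,LZ (d=2, Q=-337/4); attach at lengths (-13/32, 77/32); label the merged cluster FLZ
  updated: d(FLZ,O)=11, d(FLZ,S)=21/2, d(FLZ,T)=41/4, d(FLZ,WY)=67/8
iteration 4: select FLZ,WY (d=67/8, Q=-515/8); attach at lengths (127/48, 275/48); label the merged cluster FLWYZ
  updated: d(FLWYZ,O)=161/16, d(FLWYZ,S)=53/16, d(FLWYZ,T)=167/16
iteration 5: select FLWYZ,S (d=53/16, Q=-55/2); attach at lengths (161/32, -55/32); label the merged cluster FLSWYZ
  updated: d(FLSWYZ,O)=35/8, d(FLSWYZ,T)=97/16
iteration 6: select FLSWYZ,O (d=35/8, Q=-279/16); attach at lengths (55/32, 85/32); label the merged cluster FLOSWYZ
  updated: d(FLOSWYZ,T)=139/32
iteration 7: select FLOSWYZ,T (d=139/32); attach at lengths (139/64, 139/64); label the merged cluster FLOSTWYZ
final tree: (((((F:-13/32,(L:3/20,Z:217/20):77/32):127/48,(W:5/6,Y:1/6):275/48):161/32,S:-55/32):55/32,O:85/32):139/64,T:139/64)
total length: 1101/32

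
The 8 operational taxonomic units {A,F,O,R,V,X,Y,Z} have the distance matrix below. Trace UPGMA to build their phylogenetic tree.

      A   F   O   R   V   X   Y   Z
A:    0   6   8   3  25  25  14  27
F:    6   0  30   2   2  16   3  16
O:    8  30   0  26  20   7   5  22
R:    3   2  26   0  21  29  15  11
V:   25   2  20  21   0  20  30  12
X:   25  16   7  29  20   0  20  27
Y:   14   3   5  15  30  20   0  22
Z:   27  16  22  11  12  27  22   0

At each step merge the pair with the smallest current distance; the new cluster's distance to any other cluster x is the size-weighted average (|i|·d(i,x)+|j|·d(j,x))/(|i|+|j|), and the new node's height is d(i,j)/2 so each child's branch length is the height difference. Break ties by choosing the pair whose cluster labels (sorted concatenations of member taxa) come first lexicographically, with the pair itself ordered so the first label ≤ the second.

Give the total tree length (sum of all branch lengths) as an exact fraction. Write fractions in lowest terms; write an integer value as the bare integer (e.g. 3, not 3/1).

step 1: merge (F,R) at d=2; branch lengths F→1, R→1; new cluster FR
  updated: d(A,FR)=9/2, d(FR,O)=28, d(FR,V)=23/2, d(FR,X)=45/2, d(FR,Y)=9, d(FR,Z)=27/2
step 2: merge (A,FR) at d=9/2; branch lengths A→9/4, FR→5/4; new cluster AFR
  updated: d(AFR,O)=64/3, d(AFR,V)=16, d(AFR,X)=70/3, d(AFR,Y)=32/3, d(AFR,Z)=18
step 3: merge (O,Y) at d=5; branch lengths O→5/2, Y→5/2; new cluster OY
  updated: d(AFR,OY)=16, d(OY,V)=25, d(OY,X)=27/2, d(OY,Z)=22
step 4: merge (V,Z) at d=12; branch lengths V→6, Z→6; new cluster VZ
  updated: d(AFR,VZ)=17, d(OY,VZ)=47/2, d(VZ,X)=47/2
step 5: merge (OY,X) at d=27/2; branch lengths OY→17/4, X→27/4; new cluster OXY
  updated: d(AFR,OXY)=166/9, d(OXY,VZ)=47/2
step 6: merge (AFR,VZ) at d=17; branch lengths AFR→25/4, VZ→5/2; new cluster AFRVZ
  updated: d(AFRVZ,OXY)=307/15
step 7: merge (AFRVZ,OXY) at d=307/15; branch lengths AFRVZ→26/15, OXY→209/60; new cluster AFORVXYZ
final tree: (((A:9/4,(F:1,R:1):5/4):25/4,(V:6,Z:6):5/2):26/15,((O:5/2,Y:5/2):17/4,X:27/4):209/60)
total length: 712/15

712/15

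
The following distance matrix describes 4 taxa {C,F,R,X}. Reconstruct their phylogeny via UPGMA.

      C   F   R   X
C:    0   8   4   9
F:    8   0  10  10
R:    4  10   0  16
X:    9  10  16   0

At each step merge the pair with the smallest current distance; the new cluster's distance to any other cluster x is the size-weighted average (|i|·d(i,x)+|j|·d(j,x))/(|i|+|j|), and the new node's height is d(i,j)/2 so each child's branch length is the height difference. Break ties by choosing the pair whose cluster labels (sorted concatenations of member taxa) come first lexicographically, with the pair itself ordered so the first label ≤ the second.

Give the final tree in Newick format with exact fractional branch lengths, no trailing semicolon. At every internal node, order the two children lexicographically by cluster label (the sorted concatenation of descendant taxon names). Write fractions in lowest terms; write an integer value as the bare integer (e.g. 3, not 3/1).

1. join C+R (d=4) ⇒ CR; edges |C|=2, |R|=2
  updated: d(CR,F)=9, d(CR,X)=25/2
2. join CR+F (d=9) ⇒ CFR; edges |CR|=5/2, |F|=9/2
  updated: d(CFR,X)=35/3
3. join CFR+X (d=35/3) ⇒ CFRX; edges |CFR|=4/3, |X|=35/6
final tree: (((C:2,R:2):5/2,F:9/2):4/3,X:35/6)
total length: 109/6

(((C:2,R:2):5/2,F:9/2):4/3,X:35/6)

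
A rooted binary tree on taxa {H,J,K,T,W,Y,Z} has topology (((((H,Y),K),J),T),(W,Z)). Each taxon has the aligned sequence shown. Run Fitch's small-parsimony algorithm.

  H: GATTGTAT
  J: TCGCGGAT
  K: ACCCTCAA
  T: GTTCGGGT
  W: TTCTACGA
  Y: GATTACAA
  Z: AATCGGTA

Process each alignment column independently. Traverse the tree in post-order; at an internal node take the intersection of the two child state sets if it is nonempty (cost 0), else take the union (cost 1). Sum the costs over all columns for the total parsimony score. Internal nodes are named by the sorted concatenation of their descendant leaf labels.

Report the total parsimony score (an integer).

23

HY@0: {G} ∩ {G} = {G} (intersection, +0)
HKY@0: {G} ∪ {A} = {A,G} (union, +1)
HJKY@0: {A,G} ∪ {T} = {A,G,T} (union, +1)
HJKTY@0: {A,G,T} ∩ {G} = {G} (intersection, +0)
WZ@0: {T} ∪ {A} = {A,T} (union, +1)
HJKTWYZ@0: {G} ∪ {A,T} = {A,G,T} (union, +1)
HY@1: {A} ∩ {A} = {A} (intersection, +0)
HKY@1: {A} ∪ {C} = {A,C} (union, +1)
HJKY@1: {A,C} ∩ {C} = {C} (intersection, +0)
HJKTY@1: {C} ∪ {T} = {C,T} (union, +1)
WZ@1: {T} ∪ {A} = {A,T} (union, +1)
HJKTWYZ@1: {C,T} ∩ {A,T} = {T} (intersection, +0)
HY@2: {T} ∩ {T} = {T} (intersection, +0)
HKY@2: {T} ∪ {C} = {C,T} (union, +1)
HJKY@2: {C,T} ∪ {G} = {C,G,T} (union, +1)
HJKTY@2: {C,G,T} ∩ {T} = {T} (intersection, +0)
WZ@2: {C} ∪ {T} = {C,T} (union, +1)
HJKTWYZ@2: {T} ∩ {C,T} = {T} (intersection, +0)
HY@3: {T} ∩ {T} = {T} (intersection, +0)
HKY@3: {T} ∪ {C} = {C,T} (union, +1)
HJKY@3: {C,T} ∩ {C} = {C} (intersection, +0)
HJKTY@3: {C} ∩ {C} = {C} (intersection, +0)
WZ@3: {T} ∪ {C} = {C,T} (union, +1)
HJKTWYZ@3: {C} ∩ {C,T} = {C} (intersection, +0)
HY@4: {G} ∪ {A} = {A,G} (union, +1)
HKY@4: {A,G} ∪ {T} = {A,G,T} (union, +1)
HJKY@4: {A,G,T} ∩ {G} = {G} (intersection, +0)
HJKTY@4: {G} ∩ {G} = {G} (intersection, +0)
WZ@4: {A} ∪ {G} = {A,G} (union, +1)
HJKTWYZ@4: {G} ∩ {A,G} = {G} (intersection, +0)
HY@5: {T} ∪ {C} = {C,T} (union, +1)
HKY@5: {C,T} ∩ {C} = {C} (intersection, +0)
HJKY@5: {C} ∪ {G} = {C,G} (union, +1)
HJKTY@5: {C,G} ∩ {G} = {G} (intersection, +0)
WZ@5: {C} ∪ {G} = {C,G} (union, +1)
HJKTWYZ@5: {G} ∩ {C,G} = {G} (intersection, +0)
HY@6: {A} ∩ {A} = {A} (intersection, +0)
HKY@6: {A} ∩ {A} = {A} (intersection, +0)
HJKY@6: {A} ∩ {A} = {A} (intersection, +0)
HJKTY@6: {A} ∪ {G} = {A,G} (union, +1)
WZ@6: {G} ∪ {T} = {G,T} (union, +1)
HJKTWYZ@6: {A,G} ∩ {G,T} = {G} (intersection, +0)
HY@7: {T} ∪ {A} = {A,T} (union, +1)
HKY@7: {A,T} ∩ {A} = {A} (intersection, +0)
HJKY@7: {A} ∪ {T} = {A,T} (union, +1)
HJKTY@7: {A,T} ∩ {T} = {T} (intersection, +0)
WZ@7: {A} ∩ {A} = {A} (intersection, +0)
HJKTWYZ@7: {T} ∪ {A} = {A,T} (union, +1)
per-site changes: [4, 3, 3, 2, 3, 3, 2, 3]; total = 23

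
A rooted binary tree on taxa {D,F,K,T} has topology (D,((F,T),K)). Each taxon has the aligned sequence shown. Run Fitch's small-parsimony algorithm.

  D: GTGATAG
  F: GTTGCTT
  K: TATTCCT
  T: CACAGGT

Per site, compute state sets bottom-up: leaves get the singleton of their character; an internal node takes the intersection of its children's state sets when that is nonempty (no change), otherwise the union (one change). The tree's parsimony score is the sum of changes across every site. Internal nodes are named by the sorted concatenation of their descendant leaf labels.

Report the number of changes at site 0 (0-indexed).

site 0, node FT: F={G} ∪ T={C} → {C,G} (+1)
site 0, node FKT: FT={C,G} ∪ K={T} → {C,G,T} (+1)
site 0, node DFKT: D={G} ∩ FKT={C,G,T} → {G} (+0)
site 1, node FT: F={T} ∪ T={A} → {A,T} (+1)
site 1, node FKT: FT={A,T} ∩ K={A} → {A} (+0)
site 1, node DFKT: D={T} ∪ FKT={A} → {A,T} (+1)
site 2, node FT: F={T} ∪ T={C} → {C,T} (+1)
site 2, node FKT: FT={C,T} ∩ K={T} → {T} (+0)
site 2, node DFKT: D={G} ∪ FKT={T} → {G,T} (+1)
site 3, node FT: F={G} ∪ T={A} → {A,G} (+1)
site 3, node FKT: FT={A,G} ∪ K={T} → {A,G,T} (+1)
site 3, node DFKT: D={A} ∩ FKT={A,G,T} → {A} (+0)
site 4, node FT: F={C} ∪ T={G} → {C,G} (+1)
site 4, node FKT: FT={C,G} ∩ K={C} → {C} (+0)
site 4, node DFKT: D={T} ∪ FKT={C} → {C,T} (+1)
site 5, node FT: F={T} ∪ T={G} → {G,T} (+1)
site 5, node FKT: FT={G,T} ∪ K={C} → {C,G,T} (+1)
site 5, node DFKT: D={A} ∪ FKT={C,G,T} → {A,C,G,T} (+1)
site 6, node FT: F={T} ∩ T={T} → {T} (+0)
site 6, node FKT: FT={T} ∩ K={T} → {T} (+0)
site 6, node DFKT: D={G} ∪ FKT={T} → {G,T} (+1)
per-site changes: [2, 2, 2, 2, 2, 3, 1]; total = 14

2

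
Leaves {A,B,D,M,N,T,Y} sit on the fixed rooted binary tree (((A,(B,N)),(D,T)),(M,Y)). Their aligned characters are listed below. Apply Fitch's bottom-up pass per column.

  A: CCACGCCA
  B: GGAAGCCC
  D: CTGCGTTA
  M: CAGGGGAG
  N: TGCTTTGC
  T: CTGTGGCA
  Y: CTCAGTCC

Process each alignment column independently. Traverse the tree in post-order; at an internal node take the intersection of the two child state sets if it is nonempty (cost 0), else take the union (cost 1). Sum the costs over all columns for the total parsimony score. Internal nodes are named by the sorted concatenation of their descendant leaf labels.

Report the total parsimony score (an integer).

24

BN@0: {G} ∪ {T} = {G,T} (union, +1)
ABN@0: {C} ∪ {G,T} = {C,G,T} (union, +1)
DT@0: {C} ∩ {C} = {C} (intersection, +0)
ABDNT@0: {C,G,T} ∩ {C} = {C} (intersection, +0)
MY@0: {C} ∩ {C} = {C} (intersection, +0)
ABDMNTY@0: {C} ∩ {C} = {C} (intersection, +0)
BN@1: {G} ∩ {G} = {G} (intersection, +0)
ABN@1: {C} ∪ {G} = {C,G} (union, +1)
DT@1: {T} ∩ {T} = {T} (intersection, +0)
ABDNT@1: {C,G} ∪ {T} = {C,G,T} (union, +1)
MY@1: {A} ∪ {T} = {A,T} (union, +1)
ABDMNTY@1: {C,G,T} ∩ {A,T} = {T} (intersection, +0)
BN@2: {A} ∪ {C} = {A,C} (union, +1)
ABN@2: {A} ∩ {A,C} = {A} (intersection, +0)
DT@2: {G} ∩ {G} = {G} (intersection, +0)
ABDNT@2: {A} ∪ {G} = {A,G} (union, +1)
MY@2: {G} ∪ {C} = {C,G} (union, +1)
ABDMNTY@2: {A,G} ∩ {C,G} = {G} (intersection, +0)
BN@3: {A} ∪ {T} = {A,T} (union, +1)
ABN@3: {C} ∪ {A,T} = {A,C,T} (union, +1)
DT@3: {C} ∪ {T} = {C,T} (union, +1)
ABDNT@3: {A,C,T} ∩ {C,T} = {C,T} (intersection, +0)
MY@3: {G} ∪ {A} = {A,G} (union, +1)
ABDMNTY@3: {C,T} ∪ {A,G} = {A,C,G,T} (union, +1)
BN@4: {G} ∪ {T} = {G,T} (union, +1)
ABN@4: {G} ∩ {G,T} = {G} (intersection, +0)
DT@4: {G} ∩ {G} = {G} (intersection, +0)
ABDNT@4: {G} ∩ {G} = {G} (intersection, +0)
MY@4: {G} ∩ {G} = {G} (intersection, +0)
ABDMNTY@4: {G} ∩ {G} = {G} (intersection, +0)
BN@5: {C} ∪ {T} = {C,T} (union, +1)
ABN@5: {C} ∩ {C,T} = {C} (intersection, +0)
DT@5: {T} ∪ {G} = {G,T} (union, +1)
ABDNT@5: {C} ∪ {G,T} = {C,G,T} (union, +1)
MY@5: {G} ∪ {T} = {G,T} (union, +1)
ABDMNTY@5: {C,G,T} ∩ {G,T} = {G,T} (intersection, +0)
BN@6: {C} ∪ {G} = {C,G} (union, +1)
ABN@6: {C} ∩ {C,G} = {C} (intersection, +0)
DT@6: {T} ∪ {C} = {C,T} (union, +1)
ABDNT@6: {C} ∩ {C,T} = {C} (intersection, +0)
MY@6: {A} ∪ {C} = {A,C} (union, +1)
ABDMNTY@6: {C} ∩ {A,C} = {C} (intersection, +0)
BN@7: {C} ∩ {C} = {C} (intersection, +0)
ABN@7: {A} ∪ {C} = {A,C} (union, +1)
DT@7: {A} ∩ {A} = {A} (intersection, +0)
ABDNT@7: {A,C} ∩ {A} = {A} (intersection, +0)
MY@7: {G} ∪ {C} = {C,G} (union, +1)
ABDMNTY@7: {A} ∪ {C,G} = {A,C,G} (union, +1)
per-site changes: [2, 3, 3, 5, 1, 4, 3, 3]; total = 24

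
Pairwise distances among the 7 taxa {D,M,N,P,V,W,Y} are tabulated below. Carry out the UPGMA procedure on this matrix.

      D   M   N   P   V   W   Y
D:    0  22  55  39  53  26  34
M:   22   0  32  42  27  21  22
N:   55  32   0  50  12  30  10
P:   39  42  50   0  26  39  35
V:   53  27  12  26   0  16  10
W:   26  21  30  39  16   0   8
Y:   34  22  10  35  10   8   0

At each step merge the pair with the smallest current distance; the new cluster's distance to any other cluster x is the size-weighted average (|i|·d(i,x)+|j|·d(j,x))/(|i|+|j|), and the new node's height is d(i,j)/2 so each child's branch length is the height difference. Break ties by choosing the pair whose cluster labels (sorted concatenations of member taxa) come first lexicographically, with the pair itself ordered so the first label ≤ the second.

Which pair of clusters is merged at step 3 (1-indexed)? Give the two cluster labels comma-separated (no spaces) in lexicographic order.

1. join W+Y (d=8) ⇒ WY; edges |W|=4, |Y|=4
  updated: d(D,WY)=30, d(M,WY)=43/2, d(N,WY)=20, d(P,WY)=37, d(V,WY)=13
2. join N+V (d=12) ⇒ NV; edges |N|=6, |V|=6
  updated: d(D,NV)=54, d(M,NV)=59/2, d(NV,P)=38, d(NV,WY)=33/2
3. join NV+WY (d=33/2) ⇒ NVWY; edges |NV|=9/4, |WY|=17/4
  updated: d(D,NVWY)=42, d(M,NVWY)=51/2, d(NVWY,P)=75/2
4. join D+M (d=22) ⇒ DM; edges |D|=11, |M|=11
  updated: d(DM,NVWY)=135/4, d(DM,P)=81/2
5. join DM+NVWY (d=135/4) ⇒ DMNVWY; edges |DM|=47/8, |NVWY|=69/8
  updated: d(DMNVWY,P)=77/2
6. join DMNVWY+P (d=77/2) ⇒ DMNPVWY; edges |DMNVWY|=19/8, |P|=77/4
final tree: (((D:11,M:11):47/8,((N:6,V:6):9/4,(W:4,Y:4):17/4):69/8):19/8,P:77/4)
total length: 677/8

NV,WY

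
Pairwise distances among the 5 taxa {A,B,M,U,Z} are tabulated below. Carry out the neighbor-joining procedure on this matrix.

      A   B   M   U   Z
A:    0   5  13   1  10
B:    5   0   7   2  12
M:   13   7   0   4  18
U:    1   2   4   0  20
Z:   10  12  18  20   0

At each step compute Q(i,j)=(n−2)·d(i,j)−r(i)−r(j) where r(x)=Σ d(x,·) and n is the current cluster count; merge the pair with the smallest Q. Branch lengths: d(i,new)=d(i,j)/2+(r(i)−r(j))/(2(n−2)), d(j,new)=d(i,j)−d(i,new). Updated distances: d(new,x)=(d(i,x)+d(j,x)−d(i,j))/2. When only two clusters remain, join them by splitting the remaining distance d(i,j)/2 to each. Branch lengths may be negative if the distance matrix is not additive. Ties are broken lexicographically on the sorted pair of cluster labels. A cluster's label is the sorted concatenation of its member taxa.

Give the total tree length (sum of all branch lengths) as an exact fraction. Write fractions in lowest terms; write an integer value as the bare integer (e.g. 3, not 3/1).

step 1: merge (A,Z) at d=10, Q=-59; branch lengths A→-1/6, Z→61/6; new cluster AZ
  updated: d(AZ,B)=7/2, d(AZ,M)=21/2, d(AZ,U)=11/2
step 2: merge (AZ,B) at d=7/2, Q=-25; branch lengths AZ→7/2, B→0; new cluster ABZ
  updated: d(ABZ,M)=7, d(ABZ,U)=2
step 3: merge (ABZ,M) at d=7, Q=-13; branch lengths ABZ→5/2, M→9/2; new cluster ABMZ
  updated: d(ABMZ,U)=-1/2
step 4: merge (ABMZ,U) at d=-1/2; branch lengths ABMZ→-1/4, U→-1/4; new cluster ABMUZ
final tree: ((((A:-1/6,Z:61/6):7/2,B:0):5/2,M:9/2):-1/4,U:-1/4)
total length: 20

20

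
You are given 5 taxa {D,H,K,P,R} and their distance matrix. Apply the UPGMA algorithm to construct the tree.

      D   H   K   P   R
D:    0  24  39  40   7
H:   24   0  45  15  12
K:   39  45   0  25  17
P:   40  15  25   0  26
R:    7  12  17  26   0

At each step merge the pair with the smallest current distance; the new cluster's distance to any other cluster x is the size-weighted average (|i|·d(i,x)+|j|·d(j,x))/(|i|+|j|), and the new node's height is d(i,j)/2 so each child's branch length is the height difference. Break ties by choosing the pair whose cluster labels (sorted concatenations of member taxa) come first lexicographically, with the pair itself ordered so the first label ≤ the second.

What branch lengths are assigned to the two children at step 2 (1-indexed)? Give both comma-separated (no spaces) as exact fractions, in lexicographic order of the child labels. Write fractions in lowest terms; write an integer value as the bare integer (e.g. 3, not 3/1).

15/2,15/2

iteration 1: select D,R (d=7); attach at lengths (7/2, 7/2); label the merged cluster DR
  updated: d(DR,H)=18, d(DR,K)=28, d(DR,P)=33
iteration 2: select H,P (d=15); attach at lengths (15/2, 15/2); label the merged cluster HP
  updated: d(DR,HP)=51/2, d(HP,K)=35
iteration 3: select DR,HP (d=51/2); attach at lengths (37/4, 21/4); label the merged cluster DHPR
  updated: d(DHPR,K)=63/2
iteration 4: select DHPR,K (d=63/2); attach at lengths (3, 63/4); label the merged cluster DHKPR
final tree: (((D:7/2,R:7/2):37/4,(H:15/2,P:15/2):21/4):3,K:63/4)
total length: 221/4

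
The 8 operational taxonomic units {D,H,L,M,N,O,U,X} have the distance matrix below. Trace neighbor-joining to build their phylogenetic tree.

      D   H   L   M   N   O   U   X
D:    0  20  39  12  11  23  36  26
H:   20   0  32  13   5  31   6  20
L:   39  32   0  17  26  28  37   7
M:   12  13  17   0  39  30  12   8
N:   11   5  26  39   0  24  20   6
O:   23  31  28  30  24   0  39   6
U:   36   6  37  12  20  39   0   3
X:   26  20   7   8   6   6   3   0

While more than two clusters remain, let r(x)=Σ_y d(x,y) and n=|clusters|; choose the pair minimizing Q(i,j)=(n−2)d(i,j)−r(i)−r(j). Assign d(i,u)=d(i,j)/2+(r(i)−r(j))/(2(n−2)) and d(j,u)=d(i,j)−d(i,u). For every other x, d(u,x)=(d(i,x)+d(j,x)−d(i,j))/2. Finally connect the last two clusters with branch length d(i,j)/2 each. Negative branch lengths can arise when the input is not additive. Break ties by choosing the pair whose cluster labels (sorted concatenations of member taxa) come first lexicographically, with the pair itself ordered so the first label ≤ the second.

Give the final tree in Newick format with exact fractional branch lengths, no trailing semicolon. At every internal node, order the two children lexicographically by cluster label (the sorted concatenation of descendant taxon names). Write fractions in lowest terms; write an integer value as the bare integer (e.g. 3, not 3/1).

iteration 1: select H,U (d=6, Q=-244); attach at lengths (5/6, 31/6); label the merged cluster HU
  updated: d(D,HU)=25, d(HU,L)=63/2, d(HU,M)=19/2, d(HU,N)=19/2, d(HU,O)=32, d(HU,X)=17/2
iteration 2: select D,N (d=11, Q=-393/2); attach at lengths (151/20, 69/20); label the merged cluster DN
  updated: d(DN,HU)=47/4, d(DN,L)=27, d(DN,M)=20, d(DN,O)=18, d(DN,X)=21/2
iteration 3: select HU,M (d=19/2, Q=-559/4); attach at lengths (187/32, 117/32); label the merged cluster HMU
  updated: d(DN,HMU)=89/8, d(HMU,L)=39/2, d(HMU,O)=105/4, d(HMU,X)=7/2
iteration 4: select DN,HMU (d=89/8, Q=-749/8); attach at lengths (317/48, 217/48); label the merged cluster DHMNU
  updated: d(DHMNU,L)=283/16, d(DHMNU,O)=265/16, d(DHMNU,X)=23/16
iteration 5: select DHMNU,O (d=265/16, Q=-425/8); attach at lengths (73/16, 12); label the merged cluster DHMNOU
  updated: d(DHMNOU,L)=233/16, d(DHMNOU,X)=-73/16
iteration 6: select DHMNOU,L (d=233/16, Q=-17); attach at lengths (3/2, 209/16); label the merged cluster DHLMNOU
  updated: d(DHLMNOU,X)=-97/16
iteration 7: select DHLMNOU,X (d=-97/16); attach at lengths (-97/32, -97/32); label the merged cluster DHLMNOUX
final tree: (((((D:151/20,N:69/20):317/48,((H:5/6,U:31/6):187/32,M:117/32):217/48):73/16,O:12):3/2,L:209/16):-97/32,X:-97/32)
total length: 1003/16

(((((D:151/20,N:69/20):317/48,((H:5/6,U:31/6):187/32,M:117/32):217/48):73/16,O:12):3/2,L:209/16):-97/32,X:-97/32)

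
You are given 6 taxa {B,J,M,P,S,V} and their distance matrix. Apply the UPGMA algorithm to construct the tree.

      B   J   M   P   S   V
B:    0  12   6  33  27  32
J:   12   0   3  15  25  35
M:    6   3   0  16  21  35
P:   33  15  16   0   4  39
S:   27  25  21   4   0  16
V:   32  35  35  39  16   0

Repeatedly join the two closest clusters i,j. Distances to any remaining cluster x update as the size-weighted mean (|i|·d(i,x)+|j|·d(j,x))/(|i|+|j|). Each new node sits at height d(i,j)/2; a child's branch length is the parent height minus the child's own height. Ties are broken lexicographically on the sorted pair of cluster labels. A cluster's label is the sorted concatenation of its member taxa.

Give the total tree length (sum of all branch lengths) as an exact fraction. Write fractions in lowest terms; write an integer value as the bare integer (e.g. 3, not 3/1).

iteration 1: select J,M (d=3); attach at lengths (3/2, 3/2); label the merged cluster JM
  updated: d(B,JM)=9, d(JM,P)=31/2, d(JM,S)=23, d(JM,V)=35
iteration 2: select P,S (d=4); attach at lengths (2, 2); label the merged cluster PS
  updated: d(B,PS)=30, d(JM,PS)=77/4, d(PS,V)=55/2
iteration 3: select B,JM (d=9); attach at lengths (9/2, 3); label the merged cluster BJM
  updated: d(BJM,PS)=137/6, d(BJM,V)=34
iteration 4: select BJM,PS (d=137/6); attach at lengths (83/12, 113/12); label the merged cluster BJMPS
  updated: d(BJMPS,V)=157/5
iteration 5: select BJMPS,V (d=157/5); attach at lengths (257/60, 157/10); label the merged cluster BJMPSV
final tree: (((B:9/2,(J:3/2,M:3/2):3):83/12,(P:2,S:2):113/12):257/60,V:157/10)
total length: 3049/60

3049/60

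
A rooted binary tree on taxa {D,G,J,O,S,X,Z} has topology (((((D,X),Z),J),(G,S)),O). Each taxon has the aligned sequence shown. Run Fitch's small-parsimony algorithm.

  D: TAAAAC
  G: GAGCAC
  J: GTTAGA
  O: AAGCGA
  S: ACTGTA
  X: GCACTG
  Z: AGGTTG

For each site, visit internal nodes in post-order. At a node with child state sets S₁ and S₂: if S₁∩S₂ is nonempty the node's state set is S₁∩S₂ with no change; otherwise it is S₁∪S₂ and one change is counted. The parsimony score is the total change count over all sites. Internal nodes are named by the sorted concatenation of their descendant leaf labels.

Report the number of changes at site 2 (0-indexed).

3

site 0, node DX: D={T} ∪ X={G} → {G,T} (+1)
site 0, node DXZ: DX={G,T} ∪ Z={A} → {A,G,T} (+1)
site 0, node DJXZ: DXZ={A,G,T} ∩ J={G} → {G} (+0)
site 0, node GS: G={G} ∪ S={A} → {A,G} (+1)
site 0, node DGJSXZ: DJXZ={G} ∩ GS={A,G} → {G} (+0)
site 0, node DGJOSXZ: DGJSXZ={G} ∪ O={A} → {A,G} (+1)
site 1, node DX: D={A} ∪ X={C} → {A,C} (+1)
site 1, node DXZ: DX={A,C} ∪ Z={G} → {A,C,G} (+1)
site 1, node DJXZ: DXZ={A,C,G} ∪ J={T} → {A,C,G,T} (+1)
site 1, node GS: G={A} ∪ S={C} → {A,C} (+1)
site 1, node DGJSXZ: DJXZ={A,C,G,T} ∩ GS={A,C} → {A,C} (+0)
site 1, node DGJOSXZ: DGJSXZ={A,C} ∩ O={A} → {A} (+0)
site 2, node DX: D={A} ∩ X={A} → {A} (+0)
site 2, node DXZ: DX={A} ∪ Z={G} → {A,G} (+1)
site 2, node DJXZ: DXZ={A,G} ∪ J={T} → {A,G,T} (+1)
site 2, node GS: G={G} ∪ S={T} → {G,T} (+1)
site 2, node DGJSXZ: DJXZ={A,G,T} ∩ GS={G,T} → {G,T} (+0)
site 2, node DGJOSXZ: DGJSXZ={G,T} ∩ O={G} → {G} (+0)
site 3, node DX: D={A} ∪ X={C} → {A,C} (+1)
site 3, node DXZ: DX={A,C} ∪ Z={T} → {A,C,T} (+1)
site 3, node DJXZ: DXZ={A,C,T} ∩ J={A} → {A} (+0)
site 3, node GS: G={C} ∪ S={G} → {C,G} (+1)
site 3, node DGJSXZ: DJXZ={A} ∪ GS={C,G} → {A,C,G} (+1)
site 3, node DGJOSXZ: DGJSXZ={A,C,G} ∩ O={C} → {C} (+0)
site 4, node DX: D={A} ∪ X={T} → {A,T} (+1)
site 4, node DXZ: DX={A,T} ∩ Z={T} → {T} (+0)
site 4, node DJXZ: DXZ={T} ∪ J={G} → {G,T} (+1)
site 4, node GS: G={A} ∪ S={T} → {A,T} (+1)
site 4, node DGJSXZ: DJXZ={G,T} ∩ GS={A,T} → {T} (+0)
site 4, node DGJOSXZ: DGJSXZ={T} ∪ O={G} → {G,T} (+1)
site 5, node DX: D={C} ∪ X={G} → {C,G} (+1)
site 5, node DXZ: DX={C,G} ∩ Z={G} → {G} (+0)
site 5, node DJXZ: DXZ={G} ∪ J={A} → {A,G} (+1)
site 5, node GS: G={C} ∪ S={A} → {A,C} (+1)
site 5, node DGJSXZ: DJXZ={A,G} ∩ GS={A,C} → {A} (+0)
site 5, node DGJOSXZ: DGJSXZ={A} ∩ O={A} → {A} (+0)
per-site changes: [4, 4, 3, 4, 4, 3]; total = 22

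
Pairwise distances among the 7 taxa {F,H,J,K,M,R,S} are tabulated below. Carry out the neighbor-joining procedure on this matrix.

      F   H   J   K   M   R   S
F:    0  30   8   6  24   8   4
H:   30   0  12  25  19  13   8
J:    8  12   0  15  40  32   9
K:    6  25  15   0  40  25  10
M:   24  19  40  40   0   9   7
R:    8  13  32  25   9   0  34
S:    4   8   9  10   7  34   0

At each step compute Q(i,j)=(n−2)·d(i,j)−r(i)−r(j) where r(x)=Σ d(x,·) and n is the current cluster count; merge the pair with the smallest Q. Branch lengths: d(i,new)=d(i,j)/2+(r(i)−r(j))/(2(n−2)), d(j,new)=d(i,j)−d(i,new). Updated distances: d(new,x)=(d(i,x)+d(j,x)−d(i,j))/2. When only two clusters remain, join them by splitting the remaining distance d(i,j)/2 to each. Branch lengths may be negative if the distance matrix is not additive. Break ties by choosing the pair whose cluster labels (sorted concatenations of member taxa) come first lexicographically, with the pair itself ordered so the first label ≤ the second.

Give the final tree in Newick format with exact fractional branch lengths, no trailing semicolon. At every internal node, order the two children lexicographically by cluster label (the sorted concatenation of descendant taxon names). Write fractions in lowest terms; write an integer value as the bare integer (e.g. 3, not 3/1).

(((F:-7/32,K:199/32):87/32,((H:17/4,(M:63/10,R:27/10):29/4):95/12,S:-5/3):115/32):185/64,J:185/64)

iteration 1: select M,R (d=9, Q=-215); attach at lengths (63/10, 27/10); label the merged cluster MR
  updated: d(F,MR)=23/2, d(H,MR)=23/2, d(J,MR)=63/2, d(K,MR)=28, d(MR,S)=16
iteration 2: select H,MR (d=23/2, Q=-139); attach at lengths (17/4, 29/4); label the merged cluster HMR
  updated: d(F,HMR)=15, d(HMR,J)=16, d(HMR,K)=83/4, d(HMR,S)=25/4
iteration 3: select HMR,S (d=25/4, Q=-137/2); attach at lengths (95/12, -5/3); label the merged cluster HMRS
  updated: d(F,HMRS)=51/8, d(HMRS,J)=75/8, d(HMRS,K)=49/4
iteration 4: select F,K (d=6, Q=-333/8); attach at lengths (-7/32, 199/32); label the merged cluster FK
  updated: d(FK,HMRS)=101/16, d(FK,J)=17/2
iteration 5: select FK,HMRS (d=101/16, Q=-387/16); attach at lengths (87/32, 115/32); label the merged cluster FHKMRS
  updated: d(FHKMRS,J)=185/32
iteration 6: select FHKMRS,J (d=185/32); attach at lengths (185/64, 185/64); label the merged cluster FHJKMRS
final tree: (((F:-7/32,K:199/32):87/32,((H:17/4,(M:63/10,R:27/10):29/4):95/12,S:-5/3):115/32):185/64,J:185/64)
total length: 1435/32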